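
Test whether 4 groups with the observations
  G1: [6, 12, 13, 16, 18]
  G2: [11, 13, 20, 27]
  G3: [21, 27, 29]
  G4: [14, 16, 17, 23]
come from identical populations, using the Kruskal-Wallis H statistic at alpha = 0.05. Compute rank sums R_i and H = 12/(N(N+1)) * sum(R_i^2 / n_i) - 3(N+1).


Step 1: Combine all N = 16 observations and assign midranks.
sorted (value, group, rank): (6,G1,1), (11,G2,2), (12,G1,3), (13,G1,4.5), (13,G2,4.5), (14,G4,6), (16,G1,7.5), (16,G4,7.5), (17,G4,9), (18,G1,10), (20,G2,11), (21,G3,12), (23,G4,13), (27,G2,14.5), (27,G3,14.5), (29,G3,16)
Step 2: Sum ranks within each group.
R_1 = 26 (n_1 = 5)
R_2 = 32 (n_2 = 4)
R_3 = 42.5 (n_3 = 3)
R_4 = 35.5 (n_4 = 4)
Step 3: H = 12/(N(N+1)) * sum(R_i^2/n_i) - 3(N+1)
     = 12/(16*17) * (26^2/5 + 32^2/4 + 42.5^2/3 + 35.5^2/4) - 3*17
     = 0.044118 * 1308.35 - 51
     = 6.721140.
Step 4: Ties present; correction factor C = 1 - 18/(16^3 - 16) = 0.995588. Corrected H = 6.721140 / 0.995588 = 6.750923.
Step 5: Under H0, H ~ chi^2(3); p-value = 0.080275.
Step 6: alpha = 0.05. fail to reject H0.

H = 6.7509, df = 3, p = 0.080275, fail to reject H0.


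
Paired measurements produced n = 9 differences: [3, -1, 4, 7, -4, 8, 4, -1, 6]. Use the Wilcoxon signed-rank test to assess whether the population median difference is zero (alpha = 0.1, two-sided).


Step 1: Drop any zero differences (none here) and take |d_i|.
|d| = [3, 1, 4, 7, 4, 8, 4, 1, 6]
Step 2: Midrank |d_i| (ties get averaged ranks).
ranks: |3|->3, |1|->1.5, |4|->5, |7|->8, |4|->5, |8|->9, |4|->5, |1|->1.5, |6|->7
Step 3: Attach original signs; sum ranks with positive sign and with negative sign.
W+ = 3 + 5 + 8 + 9 + 5 + 7 = 37
W- = 1.5 + 5 + 1.5 = 8
(Check: W+ + W- = 45 should equal n(n+1)/2 = 45.)
Step 4: Test statistic W = min(W+, W-) = 8.
Step 5: Ties in |d|, so use the tie-corrected normal approximation.
        E[W] = n(n+1)/4 = 9*10/4 = 22.5.
        Tie groups: |d|=1 (t=2), |d|=4 (t=3); sum(t^3 - t) = 30.
        Var[W] = n(n+1)(2n+1)/24 - sum(t^3-t)/48 = 1710/24 - 30/48 = 70.625.
        z = (W - E[W]) / sqrt(Var[W]) = (8 - 22.5) / 8.4039 = -1.7254.
        Two-sided p = 2*Phi(z) = 0.084456.
Step 6: alpha = 0.1. reject H0.

W+ = 37, W- = 8, W = min = 8, p = 0.084456, reject H0.


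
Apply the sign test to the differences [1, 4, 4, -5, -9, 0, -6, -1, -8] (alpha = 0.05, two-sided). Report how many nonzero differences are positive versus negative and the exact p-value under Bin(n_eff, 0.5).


Step 1: Discard zero differences. Original n = 9; n_eff = number of nonzero differences = 8.
Nonzero differences (with sign): +1, +4, +4, -5, -9, -6, -1, -8
Step 2: Count signs: positive = 3, negative = 5.
Step 3: Under H0: P(positive) = 0.5, so the number of positives S ~ Bin(8, 0.5).
Step 4: Two-sided exact p-value = sum of Bin(8,0.5) probabilities at or below the observed probability = 0.726562.
Step 5: alpha = 0.05. fail to reject H0.

n_eff = 8, pos = 3, neg = 5, p = 0.726562, fail to reject H0.


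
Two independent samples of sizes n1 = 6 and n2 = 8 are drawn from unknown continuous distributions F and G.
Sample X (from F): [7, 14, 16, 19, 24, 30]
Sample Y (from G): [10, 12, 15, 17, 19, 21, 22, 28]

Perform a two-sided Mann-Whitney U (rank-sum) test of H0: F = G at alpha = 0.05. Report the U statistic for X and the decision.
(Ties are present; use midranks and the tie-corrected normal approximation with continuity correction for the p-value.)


Step 1: Combine and sort all 14 observations; assign midranks.
sorted (value, group): (7,X), (10,Y), (12,Y), (14,X), (15,Y), (16,X), (17,Y), (19,X), (19,Y), (21,Y), (22,Y), (24,X), (28,Y), (30,X)
ranks: 7->1, 10->2, 12->3, 14->4, 15->5, 16->6, 17->7, 19->8.5, 19->8.5, 21->10, 22->11, 24->12, 28->13, 30->14
Step 2: Rank sum for X: R1 = 1 + 4 + 6 + 8.5 + 12 + 14 = 45.5.
Step 3: U_X = R1 - n1(n1+1)/2 = 45.5 - 6*7/2 = 45.5 - 21 = 24.5.
       U_Y = n1*n2 - U_X = 48 - 24.5 = 23.5.
Step 4: Ties are present, so use the tie-corrected normal approximation (with continuity correction) for the p-value.
Step 5: p-value = 1.000000; compare to alpha = 0.05. fail to reject H0.

U_X = 24.5, p = 1.000000, fail to reject H0 at alpha = 0.05.


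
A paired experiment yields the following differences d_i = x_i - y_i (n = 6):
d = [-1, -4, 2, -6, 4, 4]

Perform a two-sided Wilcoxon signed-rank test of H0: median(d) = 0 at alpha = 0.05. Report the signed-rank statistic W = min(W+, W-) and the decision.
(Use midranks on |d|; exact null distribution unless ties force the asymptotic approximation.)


Step 1: Drop any zero differences (none here) and take |d_i|.
|d| = [1, 4, 2, 6, 4, 4]
Step 2: Midrank |d_i| (ties get averaged ranks).
ranks: |1|->1, |4|->4, |2|->2, |6|->6, |4|->4, |4|->4
Step 3: Attach original signs; sum ranks with positive sign and with negative sign.
W+ = 2 + 4 + 4 = 10
W- = 1 + 4 + 6 = 11
(Check: W+ + W- = 21 should equal n(n+1)/2 = 21.)
Step 4: Test statistic W = min(W+, W-) = 10.
Step 5: Ties in |d|, so use the tie-corrected normal approximation.
        E[W] = n(n+1)/4 = 6*7/4 = 10.5.
        Tie groups: |d|=4 (t=3); sum(t^3 - t) = 24.
        Var[W] = n(n+1)(2n+1)/24 - sum(t^3-t)/48 = 546/24 - 24/48 = 22.25.
        z = (W - E[W]) / sqrt(Var[W]) = (10 - 10.5) / 4.7170 = -0.1060.
        Two-sided p = 2*Phi(z) = 0.915583.
Step 6: alpha = 0.05. fail to reject H0.

W+ = 10, W- = 11, W = min = 10, p = 0.915583, fail to reject H0.


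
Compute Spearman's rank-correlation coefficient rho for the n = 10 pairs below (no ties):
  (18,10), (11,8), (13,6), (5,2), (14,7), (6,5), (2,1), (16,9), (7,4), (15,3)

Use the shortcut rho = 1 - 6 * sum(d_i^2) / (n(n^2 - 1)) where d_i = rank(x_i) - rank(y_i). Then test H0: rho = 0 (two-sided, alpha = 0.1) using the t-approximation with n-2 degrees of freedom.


Step 1: Rank x and y separately (midranks; no ties here).
rank(x): 18->10, 11->5, 13->6, 5->2, 14->7, 6->3, 2->1, 16->9, 7->4, 15->8
rank(y): 10->10, 8->8, 6->6, 2->2, 7->7, 5->5, 1->1, 9->9, 4->4, 3->3
Step 2: d_i = R_x(i) - R_y(i); compute d_i^2.
  (10-10)^2=0, (5-8)^2=9, (6-6)^2=0, (2-2)^2=0, (7-7)^2=0, (3-5)^2=4, (1-1)^2=0, (9-9)^2=0, (4-4)^2=0, (8-3)^2=25
sum(d^2) = 38.
Step 3: rho = 1 - 6*38 / (10*(10^2 - 1)) = 1 - 228/990 = 0.769697.
Step 4: Under H0, t = rho * sqrt((n-2)/(1-rho^2)) = 3.4101 ~ t(8).
Step 5: Two-sided p-value from the t-distribution with 8 df = 0.009222.
Step 6: alpha = 0.1. reject H0.

rho = 0.7697, p = 0.009222, reject H0 at alpha = 0.1.


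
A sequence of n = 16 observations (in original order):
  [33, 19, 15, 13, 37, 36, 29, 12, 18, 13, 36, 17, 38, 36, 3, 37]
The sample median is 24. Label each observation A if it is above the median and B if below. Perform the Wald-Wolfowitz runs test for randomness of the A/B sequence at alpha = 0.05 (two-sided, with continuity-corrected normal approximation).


Step 1: Compute median = 24; label A = above, B = below.
Labels in order: ABBBAAABBBABAABA  (n_A = 8, n_B = 8)
Step 2: Count runs R = 9.
Step 3: Under H0 (random ordering), E[R] = 2*n_A*n_B/(n_A+n_B) + 1 = 2*8*8/16 + 1 = 9.0000.
        Var[R] = 2*n_A*n_B*(2*n_A*n_B - n_A - n_B) / ((n_A+n_B)^2 * (n_A+n_B-1)) = 14336/3840 = 3.7333.
        SD[R] = 1.9322.
Step 4: R = E[R], so z = 0 with no continuity correction.
Step 5: Two-sided p-value via normal approximation = 2*(1 - Phi(|z|)) = 1.000000.
Step 6: alpha = 0.05. fail to reject H0.

R = 9, z = 0.0000, p = 1.000000, fail to reject H0.


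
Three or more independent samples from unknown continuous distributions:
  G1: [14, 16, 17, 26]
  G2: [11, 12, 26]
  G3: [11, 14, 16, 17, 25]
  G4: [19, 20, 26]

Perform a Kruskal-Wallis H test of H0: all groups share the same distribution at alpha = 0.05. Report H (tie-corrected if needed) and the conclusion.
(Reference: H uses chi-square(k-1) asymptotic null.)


Step 1: Combine all N = 15 observations and assign midranks.
sorted (value, group, rank): (11,G2,1.5), (11,G3,1.5), (12,G2,3), (14,G1,4.5), (14,G3,4.5), (16,G1,6.5), (16,G3,6.5), (17,G1,8.5), (17,G3,8.5), (19,G4,10), (20,G4,11), (25,G3,12), (26,G1,14), (26,G2,14), (26,G4,14)
Step 2: Sum ranks within each group.
R_1 = 33.5 (n_1 = 4)
R_2 = 18.5 (n_2 = 3)
R_3 = 33 (n_3 = 5)
R_4 = 35 (n_4 = 3)
Step 3: H = 12/(N(N+1)) * sum(R_i^2/n_i) - 3(N+1)
     = 12/(15*16) * (33.5^2/4 + 18.5^2/3 + 33^2/5 + 35^2/3) - 3*16
     = 0.050000 * 1020.78 - 48
     = 3.038958.
Step 4: Ties present; correction factor C = 1 - 48/(15^3 - 15) = 0.985714. Corrected H = 3.038958 / 0.985714 = 3.083001.
Step 5: Under H0, H ~ chi^2(3); p-value = 0.379004.
Step 6: alpha = 0.05. fail to reject H0.

H = 3.0830, df = 3, p = 0.379004, fail to reject H0.


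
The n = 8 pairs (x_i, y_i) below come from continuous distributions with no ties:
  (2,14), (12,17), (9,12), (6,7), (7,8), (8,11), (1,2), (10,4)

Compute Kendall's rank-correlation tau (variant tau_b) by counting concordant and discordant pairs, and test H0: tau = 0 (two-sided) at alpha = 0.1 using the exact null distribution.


Step 1: Enumerate the 28 unordered pairs (i,j) with i<j and classify each by sign(x_j-x_i) * sign(y_j-y_i).
  (1,2):dx=+10,dy=+3->C; (1,3):dx=+7,dy=-2->D; (1,4):dx=+4,dy=-7->D; (1,5):dx=+5,dy=-6->D
  (1,6):dx=+6,dy=-3->D; (1,7):dx=-1,dy=-12->C; (1,8):dx=+8,dy=-10->D; (2,3):dx=-3,dy=-5->C
  (2,4):dx=-6,dy=-10->C; (2,5):dx=-5,dy=-9->C; (2,6):dx=-4,dy=-6->C; (2,7):dx=-11,dy=-15->C
  (2,8):dx=-2,dy=-13->C; (3,4):dx=-3,dy=-5->C; (3,5):dx=-2,dy=-4->C; (3,6):dx=-1,dy=-1->C
  (3,7):dx=-8,dy=-10->C; (3,8):dx=+1,dy=-8->D; (4,5):dx=+1,dy=+1->C; (4,6):dx=+2,dy=+4->C
  (4,7):dx=-5,dy=-5->C; (4,8):dx=+4,dy=-3->D; (5,6):dx=+1,dy=+3->C; (5,7):dx=-6,dy=-6->C
  (5,8):dx=+3,dy=-4->D; (6,7):dx=-7,dy=-9->C; (6,8):dx=+2,dy=-7->D; (7,8):dx=+9,dy=+2->C
Step 2: C = 19, D = 9, total pairs = 28.
Step 3: tau = (C - D)/(n(n-1)/2) = (19 - 9)/28 = 0.357143.
Step 4: Exact two-sided p-value (enumerate n! = 40320 permutations of y under H0): p = 0.275099.
Step 5: alpha = 0.1. fail to reject H0.

tau_b = 0.3571 (C=19, D=9), p = 0.275099, fail to reject H0.


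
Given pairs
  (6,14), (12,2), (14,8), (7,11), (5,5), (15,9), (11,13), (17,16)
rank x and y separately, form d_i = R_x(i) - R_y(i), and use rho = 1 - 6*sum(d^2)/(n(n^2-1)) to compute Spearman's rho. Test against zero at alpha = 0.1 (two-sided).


Step 1: Rank x and y separately (midranks; no ties here).
rank(x): 6->2, 12->5, 14->6, 7->3, 5->1, 15->7, 11->4, 17->8
rank(y): 14->7, 2->1, 8->3, 11->5, 5->2, 9->4, 13->6, 16->8
Step 2: d_i = R_x(i) - R_y(i); compute d_i^2.
  (2-7)^2=25, (5-1)^2=16, (6-3)^2=9, (3-5)^2=4, (1-2)^2=1, (7-4)^2=9, (4-6)^2=4, (8-8)^2=0
sum(d^2) = 68.
Step 3: rho = 1 - 6*68 / (8*(8^2 - 1)) = 1 - 408/504 = 0.190476.
Step 4: Under H0, t = rho * sqrt((n-2)/(1-rho^2)) = 0.4753 ~ t(6).
Step 5: Two-sided p-value from the t-distribution with 6 df = 0.651401.
Step 6: alpha = 0.1. fail to reject H0.

rho = 0.1905, p = 0.651401, fail to reject H0 at alpha = 0.1.


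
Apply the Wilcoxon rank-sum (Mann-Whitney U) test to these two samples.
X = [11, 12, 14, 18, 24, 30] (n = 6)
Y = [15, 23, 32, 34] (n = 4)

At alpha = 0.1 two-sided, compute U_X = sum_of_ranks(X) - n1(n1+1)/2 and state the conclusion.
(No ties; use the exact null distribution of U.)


Step 1: Combine and sort all 10 observations; assign midranks.
sorted (value, group): (11,X), (12,X), (14,X), (15,Y), (18,X), (23,Y), (24,X), (30,X), (32,Y), (34,Y)
ranks: 11->1, 12->2, 14->3, 15->4, 18->5, 23->6, 24->7, 30->8, 32->9, 34->10
Step 2: Rank sum for X: R1 = 1 + 2 + 3 + 5 + 7 + 8 = 26.
Step 3: U_X = R1 - n1(n1+1)/2 = 26 - 6*7/2 = 26 - 21 = 5.
       U_Y = n1*n2 - U_X = 24 - 5 = 19.
Step 4: No ties, so the exact null distribution of U (based on enumerating the C(10,6) = 210 equally likely rank assignments) gives the two-sided p-value.
Step 5: p-value = 0.171429; compare to alpha = 0.1. fail to reject H0.

U_X = 5, p = 0.171429, fail to reject H0 at alpha = 0.1.


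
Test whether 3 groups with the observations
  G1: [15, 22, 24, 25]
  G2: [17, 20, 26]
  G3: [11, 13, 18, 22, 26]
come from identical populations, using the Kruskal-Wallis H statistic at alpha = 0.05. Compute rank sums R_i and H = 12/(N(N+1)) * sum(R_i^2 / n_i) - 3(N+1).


Step 1: Combine all N = 12 observations and assign midranks.
sorted (value, group, rank): (11,G3,1), (13,G3,2), (15,G1,3), (17,G2,4), (18,G3,5), (20,G2,6), (22,G1,7.5), (22,G3,7.5), (24,G1,9), (25,G1,10), (26,G2,11.5), (26,G3,11.5)
Step 2: Sum ranks within each group.
R_1 = 29.5 (n_1 = 4)
R_2 = 21.5 (n_2 = 3)
R_3 = 27 (n_3 = 5)
Step 3: H = 12/(N(N+1)) * sum(R_i^2/n_i) - 3(N+1)
     = 12/(12*13) * (29.5^2/4 + 21.5^2/3 + 27^2/5) - 3*13
     = 0.076923 * 517.446 - 39
     = 0.803526.
Step 4: Ties present; correction factor C = 1 - 12/(12^3 - 12) = 0.993007. Corrected H = 0.803526 / 0.993007 = 0.809184.
Step 5: Under H0, H ~ chi^2(2); p-value = 0.667249.
Step 6: alpha = 0.05. fail to reject H0.

H = 0.8092, df = 2, p = 0.667249, fail to reject H0.


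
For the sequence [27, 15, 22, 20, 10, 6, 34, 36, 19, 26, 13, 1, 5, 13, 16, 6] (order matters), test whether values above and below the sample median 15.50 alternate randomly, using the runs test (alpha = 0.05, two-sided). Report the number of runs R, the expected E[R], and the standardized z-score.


Step 1: Compute median = 15.50; label A = above, B = below.
Labels in order: ABAABBAAAABBBBAB  (n_A = 8, n_B = 8)
Step 2: Count runs R = 8.
Step 3: Under H0 (random ordering), E[R] = 2*n_A*n_B/(n_A+n_B) + 1 = 2*8*8/16 + 1 = 9.0000.
        Var[R] = 2*n_A*n_B*(2*n_A*n_B - n_A - n_B) / ((n_A+n_B)^2 * (n_A+n_B-1)) = 14336/3840 = 3.7333.
        SD[R] = 1.9322.
Step 4: Continuity-corrected z = (R + 0.5 - E[R]) / SD[R] = (8 + 0.5 - 9.0000) / 1.9322 = -0.2588.
Step 5: Two-sided p-value via normal approximation = 2*(1 - Phi(|z|)) = 0.795809.
Step 6: alpha = 0.05. fail to reject H0.

R = 8, z = -0.2588, p = 0.795809, fail to reject H0.


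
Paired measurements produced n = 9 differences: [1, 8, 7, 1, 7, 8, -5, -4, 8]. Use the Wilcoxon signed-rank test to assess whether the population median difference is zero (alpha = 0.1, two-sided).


Step 1: Drop any zero differences (none here) and take |d_i|.
|d| = [1, 8, 7, 1, 7, 8, 5, 4, 8]
Step 2: Midrank |d_i| (ties get averaged ranks).
ranks: |1|->1.5, |8|->8, |7|->5.5, |1|->1.5, |7|->5.5, |8|->8, |5|->4, |4|->3, |8|->8
Step 3: Attach original signs; sum ranks with positive sign and with negative sign.
W+ = 1.5 + 8 + 5.5 + 1.5 + 5.5 + 8 + 8 = 38
W- = 4 + 3 = 7
(Check: W+ + W- = 45 should equal n(n+1)/2 = 45.)
Step 4: Test statistic W = min(W+, W-) = 7.
Step 5: Ties in |d|, so use the tie-corrected normal approximation.
        E[W] = n(n+1)/4 = 9*10/4 = 22.5.
        Tie groups: |d|=1 (t=2), |d|=7 (t=2), |d|=8 (t=3); sum(t^3 - t) = 36.
        Var[W] = n(n+1)(2n+1)/24 - sum(t^3-t)/48 = 1710/24 - 36/48 = 70.5.
        z = (W - E[W]) / sqrt(Var[W]) = (7 - 22.5) / 8.3964 = -1.8460.
        Two-sided p = 2*Phi(z) = 0.064889.
Step 6: alpha = 0.1. reject H0.

W+ = 38, W- = 7, W = min = 7, p = 0.064889, reject H0.


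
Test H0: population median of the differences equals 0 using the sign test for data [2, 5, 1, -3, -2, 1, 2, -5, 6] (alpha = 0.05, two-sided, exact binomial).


Step 1: Discard zero differences. Original n = 9; n_eff = number of nonzero differences = 9.
Nonzero differences (with sign): +2, +5, +1, -3, -2, +1, +2, -5, +6
Step 2: Count signs: positive = 6, negative = 3.
Step 3: Under H0: P(positive) = 0.5, so the number of positives S ~ Bin(9, 0.5).
Step 4: Two-sided exact p-value = sum of Bin(9,0.5) probabilities at or below the observed probability = 0.507812.
Step 5: alpha = 0.05. fail to reject H0.

n_eff = 9, pos = 6, neg = 3, p = 0.507812, fail to reject H0.


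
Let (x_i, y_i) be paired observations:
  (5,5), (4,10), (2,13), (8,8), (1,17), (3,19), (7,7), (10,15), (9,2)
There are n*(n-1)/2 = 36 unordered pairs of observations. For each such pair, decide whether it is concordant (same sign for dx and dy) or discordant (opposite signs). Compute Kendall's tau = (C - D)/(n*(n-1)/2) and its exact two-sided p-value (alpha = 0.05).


Step 1: Enumerate the 36 unordered pairs (i,j) with i<j and classify each by sign(x_j-x_i) * sign(y_j-y_i).
  (1,2):dx=-1,dy=+5->D; (1,3):dx=-3,dy=+8->D; (1,4):dx=+3,dy=+3->C; (1,5):dx=-4,dy=+12->D
  (1,6):dx=-2,dy=+14->D; (1,7):dx=+2,dy=+2->C; (1,8):dx=+5,dy=+10->C; (1,9):dx=+4,dy=-3->D
  (2,3):dx=-2,dy=+3->D; (2,4):dx=+4,dy=-2->D; (2,5):dx=-3,dy=+7->D; (2,6):dx=-1,dy=+9->D
  (2,7):dx=+3,dy=-3->D; (2,8):dx=+6,dy=+5->C; (2,9):dx=+5,dy=-8->D; (3,4):dx=+6,dy=-5->D
  (3,5):dx=-1,dy=+4->D; (3,6):dx=+1,dy=+6->C; (3,7):dx=+5,dy=-6->D; (3,8):dx=+8,dy=+2->C
  (3,9):dx=+7,dy=-11->D; (4,5):dx=-7,dy=+9->D; (4,6):dx=-5,dy=+11->D; (4,7):dx=-1,dy=-1->C
  (4,8):dx=+2,dy=+7->C; (4,9):dx=+1,dy=-6->D; (5,6):dx=+2,dy=+2->C; (5,7):dx=+6,dy=-10->D
  (5,8):dx=+9,dy=-2->D; (5,9):dx=+8,dy=-15->D; (6,7):dx=+4,dy=-12->D; (6,8):dx=+7,dy=-4->D
  (6,9):dx=+6,dy=-17->D; (7,8):dx=+3,dy=+8->C; (7,9):dx=+2,dy=-5->D; (8,9):dx=-1,dy=-13->C
Step 2: C = 11, D = 25, total pairs = 36.
Step 3: tau = (C - D)/(n(n-1)/2) = (11 - 25)/36 = -0.388889.
Step 4: Exact two-sided p-value (enumerate n! = 362880 permutations of y under H0): p = 0.180181.
Step 5: alpha = 0.05. fail to reject H0.

tau_b = -0.3889 (C=11, D=25), p = 0.180181, fail to reject H0.


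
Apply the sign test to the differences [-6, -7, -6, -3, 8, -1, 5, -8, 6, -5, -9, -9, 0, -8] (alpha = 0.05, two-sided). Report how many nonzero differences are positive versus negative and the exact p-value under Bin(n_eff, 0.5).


Step 1: Discard zero differences. Original n = 14; n_eff = number of nonzero differences = 13.
Nonzero differences (with sign): -6, -7, -6, -3, +8, -1, +5, -8, +6, -5, -9, -9, -8
Step 2: Count signs: positive = 3, negative = 10.
Step 3: Under H0: P(positive) = 0.5, so the number of positives S ~ Bin(13, 0.5).
Step 4: Two-sided exact p-value = sum of Bin(13,0.5) probabilities at or below the observed probability = 0.092285.
Step 5: alpha = 0.05. fail to reject H0.

n_eff = 13, pos = 3, neg = 10, p = 0.092285, fail to reject H0.


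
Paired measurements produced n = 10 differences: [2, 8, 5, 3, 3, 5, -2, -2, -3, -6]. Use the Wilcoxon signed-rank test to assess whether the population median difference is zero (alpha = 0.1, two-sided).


Step 1: Drop any zero differences (none here) and take |d_i|.
|d| = [2, 8, 5, 3, 3, 5, 2, 2, 3, 6]
Step 2: Midrank |d_i| (ties get averaged ranks).
ranks: |2|->2, |8|->10, |5|->7.5, |3|->5, |3|->5, |5|->7.5, |2|->2, |2|->2, |3|->5, |6|->9
Step 3: Attach original signs; sum ranks with positive sign and with negative sign.
W+ = 2 + 10 + 7.5 + 5 + 5 + 7.5 = 37
W- = 2 + 2 + 5 + 9 = 18
(Check: W+ + W- = 55 should equal n(n+1)/2 = 55.)
Step 4: Test statistic W = min(W+, W-) = 18.
Step 5: Ties in |d|, so use the tie-corrected normal approximation.
        E[W] = n(n+1)/4 = 10*11/4 = 27.5.
        Tie groups: |d|=2 (t=3), |d|=3 (t=3), |d|=5 (t=2); sum(t^3 - t) = 54.
        Var[W] = n(n+1)(2n+1)/24 - sum(t^3-t)/48 = 2310/24 - 54/48 = 95.125.
        z = (W - E[W]) / sqrt(Var[W]) = (18 - 27.5) / 9.7532 = -0.9740.
        Two-sided p = 2*Phi(z) = 0.330037.
Step 6: alpha = 0.1. fail to reject H0.

W+ = 37, W- = 18, W = min = 18, p = 0.330037, fail to reject H0.


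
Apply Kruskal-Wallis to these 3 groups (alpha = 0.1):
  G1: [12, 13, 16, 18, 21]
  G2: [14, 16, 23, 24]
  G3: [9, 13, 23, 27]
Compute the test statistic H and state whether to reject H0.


Step 1: Combine all N = 13 observations and assign midranks.
sorted (value, group, rank): (9,G3,1), (12,G1,2), (13,G1,3.5), (13,G3,3.5), (14,G2,5), (16,G1,6.5), (16,G2,6.5), (18,G1,8), (21,G1,9), (23,G2,10.5), (23,G3,10.5), (24,G2,12), (27,G3,13)
Step 2: Sum ranks within each group.
R_1 = 29 (n_1 = 5)
R_2 = 34 (n_2 = 4)
R_3 = 28 (n_3 = 4)
Step 3: H = 12/(N(N+1)) * sum(R_i^2/n_i) - 3(N+1)
     = 12/(13*14) * (29^2/5 + 34^2/4 + 28^2/4) - 3*14
     = 0.065934 * 653.2 - 42
     = 1.068132.
Step 4: Ties present; correction factor C = 1 - 18/(13^3 - 13) = 0.991758. Corrected H = 1.068132 / 0.991758 = 1.077008.
Step 5: Under H0, H ~ chi^2(2); p-value = 0.583621.
Step 6: alpha = 0.1. fail to reject H0.

H = 1.0770, df = 2, p = 0.583621, fail to reject H0.


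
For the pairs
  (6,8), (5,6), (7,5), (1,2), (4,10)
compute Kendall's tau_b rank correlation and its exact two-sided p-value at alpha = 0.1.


Step 1: Enumerate the 10 unordered pairs (i,j) with i<j and classify each by sign(x_j-x_i) * sign(y_j-y_i).
  (1,2):dx=-1,dy=-2->C; (1,3):dx=+1,dy=-3->D; (1,4):dx=-5,dy=-6->C; (1,5):dx=-2,dy=+2->D
  (2,3):dx=+2,dy=-1->D; (2,4):dx=-4,dy=-4->C; (2,5):dx=-1,dy=+4->D; (3,4):dx=-6,dy=-3->C
  (3,5):dx=-3,dy=+5->D; (4,5):dx=+3,dy=+8->C
Step 2: C = 5, D = 5, total pairs = 10.
Step 3: tau = (C - D)/(n(n-1)/2) = (5 - 5)/10 = 0.000000.
Step 4: Exact two-sided p-value (enumerate n! = 120 permutations of y under H0): p = 1.000000.
Step 5: alpha = 0.1. fail to reject H0.

tau_b = 0.0000 (C=5, D=5), p = 1.000000, fail to reject H0.


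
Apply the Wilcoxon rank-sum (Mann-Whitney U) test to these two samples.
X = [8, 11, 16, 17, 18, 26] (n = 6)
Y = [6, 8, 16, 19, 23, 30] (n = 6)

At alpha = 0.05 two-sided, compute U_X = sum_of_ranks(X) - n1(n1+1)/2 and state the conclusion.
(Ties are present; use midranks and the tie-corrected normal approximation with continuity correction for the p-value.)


Step 1: Combine and sort all 12 observations; assign midranks.
sorted (value, group): (6,Y), (8,X), (8,Y), (11,X), (16,X), (16,Y), (17,X), (18,X), (19,Y), (23,Y), (26,X), (30,Y)
ranks: 6->1, 8->2.5, 8->2.5, 11->4, 16->5.5, 16->5.5, 17->7, 18->8, 19->9, 23->10, 26->11, 30->12
Step 2: Rank sum for X: R1 = 2.5 + 4 + 5.5 + 7 + 8 + 11 = 38.
Step 3: U_X = R1 - n1(n1+1)/2 = 38 - 6*7/2 = 38 - 21 = 17.
       U_Y = n1*n2 - U_X = 36 - 17 = 19.
Step 4: Ties are present, so use the tie-corrected normal approximation (with continuity correction) for the p-value.
Step 5: p-value = 0.935962; compare to alpha = 0.05. fail to reject H0.

U_X = 17, p = 0.935962, fail to reject H0 at alpha = 0.05.


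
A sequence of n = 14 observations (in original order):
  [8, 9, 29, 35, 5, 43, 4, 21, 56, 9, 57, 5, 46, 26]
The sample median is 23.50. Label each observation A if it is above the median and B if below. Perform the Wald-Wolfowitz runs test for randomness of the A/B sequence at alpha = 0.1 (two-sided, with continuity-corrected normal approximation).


Step 1: Compute median = 23.50; label A = above, B = below.
Labels in order: BBAABABBABABAA  (n_A = 7, n_B = 7)
Step 2: Count runs R = 10.
Step 3: Under H0 (random ordering), E[R] = 2*n_A*n_B/(n_A+n_B) + 1 = 2*7*7/14 + 1 = 8.0000.
        Var[R] = 2*n_A*n_B*(2*n_A*n_B - n_A - n_B) / ((n_A+n_B)^2 * (n_A+n_B-1)) = 8232/2548 = 3.2308.
        SD[R] = 1.7974.
Step 4: Continuity-corrected z = (R - 0.5 - E[R]) / SD[R] = (10 - 0.5 - 8.0000) / 1.7974 = 0.8345.
Step 5: Two-sided p-value via normal approximation = 2*(1 - Phi(|z|)) = 0.403986.
Step 6: alpha = 0.1. fail to reject H0.

R = 10, z = 0.8345, p = 0.403986, fail to reject H0.


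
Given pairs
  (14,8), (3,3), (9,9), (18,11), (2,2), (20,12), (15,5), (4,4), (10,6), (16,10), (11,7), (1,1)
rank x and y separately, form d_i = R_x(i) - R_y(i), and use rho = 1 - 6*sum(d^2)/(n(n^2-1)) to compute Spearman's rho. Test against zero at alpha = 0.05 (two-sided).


Step 1: Rank x and y separately (midranks; no ties here).
rank(x): 14->8, 3->3, 9->5, 18->11, 2->2, 20->12, 15->9, 4->4, 10->6, 16->10, 11->7, 1->1
rank(y): 8->8, 3->3, 9->9, 11->11, 2->2, 12->12, 5->5, 4->4, 6->6, 10->10, 7->7, 1->1
Step 2: d_i = R_x(i) - R_y(i); compute d_i^2.
  (8-8)^2=0, (3-3)^2=0, (5-9)^2=16, (11-11)^2=0, (2-2)^2=0, (12-12)^2=0, (9-5)^2=16, (4-4)^2=0, (6-6)^2=0, (10-10)^2=0, (7-7)^2=0, (1-1)^2=0
sum(d^2) = 32.
Step 3: rho = 1 - 6*32 / (12*(12^2 - 1)) = 1 - 192/1716 = 0.888112.
Step 4: Under H0, t = rho * sqrt((n-2)/(1-rho^2)) = 6.1103 ~ t(10).
Step 5: Two-sided p-value from the t-distribution with 10 df = 0.000114.
Step 6: alpha = 0.05. reject H0.

rho = 0.8881, p = 0.000114, reject H0 at alpha = 0.05.


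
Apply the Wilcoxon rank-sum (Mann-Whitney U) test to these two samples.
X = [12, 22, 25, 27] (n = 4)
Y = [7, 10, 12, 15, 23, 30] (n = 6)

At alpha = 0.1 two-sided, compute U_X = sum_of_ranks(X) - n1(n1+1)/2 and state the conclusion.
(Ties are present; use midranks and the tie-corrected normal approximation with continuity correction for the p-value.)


Step 1: Combine and sort all 10 observations; assign midranks.
sorted (value, group): (7,Y), (10,Y), (12,X), (12,Y), (15,Y), (22,X), (23,Y), (25,X), (27,X), (30,Y)
ranks: 7->1, 10->2, 12->3.5, 12->3.5, 15->5, 22->6, 23->7, 25->8, 27->9, 30->10
Step 2: Rank sum for X: R1 = 3.5 + 6 + 8 + 9 = 26.5.
Step 3: U_X = R1 - n1(n1+1)/2 = 26.5 - 4*5/2 = 26.5 - 10 = 16.5.
       U_Y = n1*n2 - U_X = 24 - 16.5 = 7.5.
Step 4: Ties are present, so use the tie-corrected normal approximation (with continuity correction) for the p-value.
Step 5: p-value = 0.392330; compare to alpha = 0.1. fail to reject H0.

U_X = 16.5, p = 0.392330, fail to reject H0 at alpha = 0.1.


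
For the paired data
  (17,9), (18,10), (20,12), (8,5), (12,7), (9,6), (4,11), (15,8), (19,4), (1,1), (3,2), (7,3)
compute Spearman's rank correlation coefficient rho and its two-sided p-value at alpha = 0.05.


Step 1: Rank x and y separately (midranks; no ties here).
rank(x): 17->9, 18->10, 20->12, 8->5, 12->7, 9->6, 4->3, 15->8, 19->11, 1->1, 3->2, 7->4
rank(y): 9->9, 10->10, 12->12, 5->5, 7->7, 6->6, 11->11, 8->8, 4->4, 1->1, 2->2, 3->3
Step 2: d_i = R_x(i) - R_y(i); compute d_i^2.
  (9-9)^2=0, (10-10)^2=0, (12-12)^2=0, (5-5)^2=0, (7-7)^2=0, (6-6)^2=0, (3-11)^2=64, (8-8)^2=0, (11-4)^2=49, (1-1)^2=0, (2-2)^2=0, (4-3)^2=1
sum(d^2) = 114.
Step 3: rho = 1 - 6*114 / (12*(12^2 - 1)) = 1 - 684/1716 = 0.601399.
Step 4: Under H0, t = rho * sqrt((n-2)/(1-rho^2)) = 2.3804 ~ t(10).
Step 5: Two-sided p-value from the t-distribution with 10 df = 0.038588.
Step 6: alpha = 0.05. reject H0.

rho = 0.6014, p = 0.038588, reject H0 at alpha = 0.05.


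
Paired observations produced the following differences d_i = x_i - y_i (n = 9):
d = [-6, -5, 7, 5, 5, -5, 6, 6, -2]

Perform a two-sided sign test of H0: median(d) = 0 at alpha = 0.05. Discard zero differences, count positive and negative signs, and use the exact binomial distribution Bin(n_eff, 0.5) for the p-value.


Step 1: Discard zero differences. Original n = 9; n_eff = number of nonzero differences = 9.
Nonzero differences (with sign): -6, -5, +7, +5, +5, -5, +6, +6, -2
Step 2: Count signs: positive = 5, negative = 4.
Step 3: Under H0: P(positive) = 0.5, so the number of positives S ~ Bin(9, 0.5).
Step 4: Two-sided exact p-value = sum of Bin(9,0.5) probabilities at or below the observed probability = 1.000000.
Step 5: alpha = 0.05. fail to reject H0.

n_eff = 9, pos = 5, neg = 4, p = 1.000000, fail to reject H0.


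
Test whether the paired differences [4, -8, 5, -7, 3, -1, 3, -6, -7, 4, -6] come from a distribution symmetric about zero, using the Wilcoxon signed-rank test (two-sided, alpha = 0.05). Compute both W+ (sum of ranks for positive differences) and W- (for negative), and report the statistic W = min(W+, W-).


Step 1: Drop any zero differences (none here) and take |d_i|.
|d| = [4, 8, 5, 7, 3, 1, 3, 6, 7, 4, 6]
Step 2: Midrank |d_i| (ties get averaged ranks).
ranks: |4|->4.5, |8|->11, |5|->6, |7|->9.5, |3|->2.5, |1|->1, |3|->2.5, |6|->7.5, |7|->9.5, |4|->4.5, |6|->7.5
Step 3: Attach original signs; sum ranks with positive sign and with negative sign.
W+ = 4.5 + 6 + 2.5 + 2.5 + 4.5 = 20
W- = 11 + 9.5 + 1 + 7.5 + 9.5 + 7.5 = 46
(Check: W+ + W- = 66 should equal n(n+1)/2 = 66.)
Step 4: Test statistic W = min(W+, W-) = 20.
Step 5: Ties in |d|, so use the tie-corrected normal approximation.
        E[W] = n(n+1)/4 = 11*12/4 = 33.
        Tie groups: |d|=3 (t=2), |d|=4 (t=2), |d|=6 (t=2), |d|=7 (t=2); sum(t^3 - t) = 24.
        Var[W] = n(n+1)(2n+1)/24 - sum(t^3-t)/48 = 3036/24 - 24/48 = 126.
        z = (W - E[W]) / sqrt(Var[W]) = (20 - 33) / 11.2250 = -1.1581.
        Two-sided p = 2*Phi(z) = 0.246810.
Step 6: alpha = 0.05. fail to reject H0.

W+ = 20, W- = 46, W = min = 20, p = 0.246810, fail to reject H0.


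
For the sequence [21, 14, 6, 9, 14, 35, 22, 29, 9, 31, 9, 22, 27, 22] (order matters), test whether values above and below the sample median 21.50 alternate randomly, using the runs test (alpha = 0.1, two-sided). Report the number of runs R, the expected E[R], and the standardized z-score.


Step 1: Compute median = 21.50; label A = above, B = below.
Labels in order: BBBBBAAABABAAA  (n_A = 7, n_B = 7)
Step 2: Count runs R = 6.
Step 3: Under H0 (random ordering), E[R] = 2*n_A*n_B/(n_A+n_B) + 1 = 2*7*7/14 + 1 = 8.0000.
        Var[R] = 2*n_A*n_B*(2*n_A*n_B - n_A - n_B) / ((n_A+n_B)^2 * (n_A+n_B-1)) = 8232/2548 = 3.2308.
        SD[R] = 1.7974.
Step 4: Continuity-corrected z = (R + 0.5 - E[R]) / SD[R] = (6 + 0.5 - 8.0000) / 1.7974 = -0.8345.
Step 5: Two-sided p-value via normal approximation = 2*(1 - Phi(|z|)) = 0.403986.
Step 6: alpha = 0.1. fail to reject H0.

R = 6, z = -0.8345, p = 0.403986, fail to reject H0.


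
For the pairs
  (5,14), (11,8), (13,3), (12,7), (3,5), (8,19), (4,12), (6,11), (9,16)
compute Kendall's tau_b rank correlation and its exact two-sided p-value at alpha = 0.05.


Step 1: Enumerate the 36 unordered pairs (i,j) with i<j and classify each by sign(x_j-x_i) * sign(y_j-y_i).
  (1,2):dx=+6,dy=-6->D; (1,3):dx=+8,dy=-11->D; (1,4):dx=+7,dy=-7->D; (1,5):dx=-2,dy=-9->C
  (1,6):dx=+3,dy=+5->C; (1,7):dx=-1,dy=-2->C; (1,8):dx=+1,dy=-3->D; (1,9):dx=+4,dy=+2->C
  (2,3):dx=+2,dy=-5->D; (2,4):dx=+1,dy=-1->D; (2,5):dx=-8,dy=-3->C; (2,6):dx=-3,dy=+11->D
  (2,7):dx=-7,dy=+4->D; (2,8):dx=-5,dy=+3->D; (2,9):dx=-2,dy=+8->D; (3,4):dx=-1,dy=+4->D
  (3,5):dx=-10,dy=+2->D; (3,6):dx=-5,dy=+16->D; (3,7):dx=-9,dy=+9->D; (3,8):dx=-7,dy=+8->D
  (3,9):dx=-4,dy=+13->D; (4,5):dx=-9,dy=-2->C; (4,6):dx=-4,dy=+12->D; (4,7):dx=-8,dy=+5->D
  (4,8):dx=-6,dy=+4->D; (4,9):dx=-3,dy=+9->D; (5,6):dx=+5,dy=+14->C; (5,7):dx=+1,dy=+7->C
  (5,8):dx=+3,dy=+6->C; (5,9):dx=+6,dy=+11->C; (6,7):dx=-4,dy=-7->C; (6,8):dx=-2,dy=-8->C
  (6,9):dx=+1,dy=-3->D; (7,8):dx=+2,dy=-1->D; (7,9):dx=+5,dy=+4->C; (8,9):dx=+3,dy=+5->C
Step 2: C = 14, D = 22, total pairs = 36.
Step 3: tau = (C - D)/(n(n-1)/2) = (14 - 22)/36 = -0.222222.
Step 4: Exact two-sided p-value (enumerate n! = 362880 permutations of y under H0): p = 0.476709.
Step 5: alpha = 0.05. fail to reject H0.

tau_b = -0.2222 (C=14, D=22), p = 0.476709, fail to reject H0.


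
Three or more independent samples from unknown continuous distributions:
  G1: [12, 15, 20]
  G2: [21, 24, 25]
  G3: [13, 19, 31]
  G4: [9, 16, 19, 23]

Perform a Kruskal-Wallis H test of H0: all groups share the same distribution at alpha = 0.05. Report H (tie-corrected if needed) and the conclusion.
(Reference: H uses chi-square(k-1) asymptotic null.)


Step 1: Combine all N = 13 observations and assign midranks.
sorted (value, group, rank): (9,G4,1), (12,G1,2), (13,G3,3), (15,G1,4), (16,G4,5), (19,G3,6.5), (19,G4,6.5), (20,G1,8), (21,G2,9), (23,G4,10), (24,G2,11), (25,G2,12), (31,G3,13)
Step 2: Sum ranks within each group.
R_1 = 14 (n_1 = 3)
R_2 = 32 (n_2 = 3)
R_3 = 22.5 (n_3 = 3)
R_4 = 22.5 (n_4 = 4)
Step 3: H = 12/(N(N+1)) * sum(R_i^2/n_i) - 3(N+1)
     = 12/(13*14) * (14^2/3 + 32^2/3 + 22.5^2/3 + 22.5^2/4) - 3*14
     = 0.065934 * 701.979 - 42
     = 4.284341.
Step 4: Ties present; correction factor C = 1 - 6/(13^3 - 13) = 0.997253. Corrected H = 4.284341 / 0.997253 = 4.296143.
Step 5: Under H0, H ~ chi^2(3); p-value = 0.231211.
Step 6: alpha = 0.05. fail to reject H0.

H = 4.2961, df = 3, p = 0.231211, fail to reject H0.


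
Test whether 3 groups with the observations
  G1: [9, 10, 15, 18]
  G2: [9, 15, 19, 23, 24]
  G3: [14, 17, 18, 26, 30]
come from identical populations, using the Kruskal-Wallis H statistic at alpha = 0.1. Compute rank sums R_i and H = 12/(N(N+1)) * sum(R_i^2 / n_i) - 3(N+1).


Step 1: Combine all N = 14 observations and assign midranks.
sorted (value, group, rank): (9,G1,1.5), (9,G2,1.5), (10,G1,3), (14,G3,4), (15,G1,5.5), (15,G2,5.5), (17,G3,7), (18,G1,8.5), (18,G3,8.5), (19,G2,10), (23,G2,11), (24,G2,12), (26,G3,13), (30,G3,14)
Step 2: Sum ranks within each group.
R_1 = 18.5 (n_1 = 4)
R_2 = 40 (n_2 = 5)
R_3 = 46.5 (n_3 = 5)
Step 3: H = 12/(N(N+1)) * sum(R_i^2/n_i) - 3(N+1)
     = 12/(14*15) * (18.5^2/4 + 40^2/5 + 46.5^2/5) - 3*15
     = 0.057143 * 838.013 - 45
     = 2.886429.
Step 4: Ties present; correction factor C = 1 - 18/(14^3 - 14) = 0.993407. Corrected H = 2.886429 / 0.993407 = 2.905586.
Step 5: Under H0, H ~ chi^2(2); p-value = 0.233916.
Step 6: alpha = 0.1. fail to reject H0.

H = 2.9056, df = 2, p = 0.233916, fail to reject H0.


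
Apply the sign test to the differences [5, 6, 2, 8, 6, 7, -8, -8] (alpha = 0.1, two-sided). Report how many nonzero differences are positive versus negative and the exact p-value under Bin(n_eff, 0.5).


Step 1: Discard zero differences. Original n = 8; n_eff = number of nonzero differences = 8.
Nonzero differences (with sign): +5, +6, +2, +8, +6, +7, -8, -8
Step 2: Count signs: positive = 6, negative = 2.
Step 3: Under H0: P(positive) = 0.5, so the number of positives S ~ Bin(8, 0.5).
Step 4: Two-sided exact p-value = sum of Bin(8,0.5) probabilities at or below the observed probability = 0.289062.
Step 5: alpha = 0.1. fail to reject H0.

n_eff = 8, pos = 6, neg = 2, p = 0.289062, fail to reject H0.


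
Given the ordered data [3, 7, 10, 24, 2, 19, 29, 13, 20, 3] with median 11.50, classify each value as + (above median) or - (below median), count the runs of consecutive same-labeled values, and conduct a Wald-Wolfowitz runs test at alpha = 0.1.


Step 1: Compute median = 11.50; label A = above, B = below.
Labels in order: BBBABAAAAB  (n_A = 5, n_B = 5)
Step 2: Count runs R = 5.
Step 3: Under H0 (random ordering), E[R] = 2*n_A*n_B/(n_A+n_B) + 1 = 2*5*5/10 + 1 = 6.0000.
        Var[R] = 2*n_A*n_B*(2*n_A*n_B - n_A - n_B) / ((n_A+n_B)^2 * (n_A+n_B-1)) = 2000/900 = 2.2222.
        SD[R] = 1.4907.
Step 4: Continuity-corrected z = (R + 0.5 - E[R]) / SD[R] = (5 + 0.5 - 6.0000) / 1.4907 = -0.3354.
Step 5: Two-sided p-value via normal approximation = 2*(1 - Phi(|z|)) = 0.737316.
Step 6: alpha = 0.1. fail to reject H0.

R = 5, z = -0.3354, p = 0.737316, fail to reject H0.


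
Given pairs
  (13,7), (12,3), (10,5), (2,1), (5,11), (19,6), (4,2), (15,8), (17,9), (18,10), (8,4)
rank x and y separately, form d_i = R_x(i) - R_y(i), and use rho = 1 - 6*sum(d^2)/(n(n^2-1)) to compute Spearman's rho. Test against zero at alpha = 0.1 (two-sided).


Step 1: Rank x and y separately (midranks; no ties here).
rank(x): 13->7, 12->6, 10->5, 2->1, 5->3, 19->11, 4->2, 15->8, 17->9, 18->10, 8->4
rank(y): 7->7, 3->3, 5->5, 1->1, 11->11, 6->6, 2->2, 8->8, 9->9, 10->10, 4->4
Step 2: d_i = R_x(i) - R_y(i); compute d_i^2.
  (7-7)^2=0, (6-3)^2=9, (5-5)^2=0, (1-1)^2=0, (3-11)^2=64, (11-6)^2=25, (2-2)^2=0, (8-8)^2=0, (9-9)^2=0, (10-10)^2=0, (4-4)^2=0
sum(d^2) = 98.
Step 3: rho = 1 - 6*98 / (11*(11^2 - 1)) = 1 - 588/1320 = 0.554545.
Step 4: Under H0, t = rho * sqrt((n-2)/(1-rho^2)) = 1.9992 ~ t(9).
Step 5: Two-sided p-value from the t-distribution with 9 df = 0.076652.
Step 6: alpha = 0.1. reject H0.

rho = 0.5545, p = 0.076652, reject H0 at alpha = 0.1.


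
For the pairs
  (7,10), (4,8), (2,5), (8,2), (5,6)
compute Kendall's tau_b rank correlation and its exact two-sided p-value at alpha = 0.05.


Step 1: Enumerate the 10 unordered pairs (i,j) with i<j and classify each by sign(x_j-x_i) * sign(y_j-y_i).
  (1,2):dx=-3,dy=-2->C; (1,3):dx=-5,dy=-5->C; (1,4):dx=+1,dy=-8->D; (1,5):dx=-2,dy=-4->C
  (2,3):dx=-2,dy=-3->C; (2,4):dx=+4,dy=-6->D; (2,5):dx=+1,dy=-2->D; (3,4):dx=+6,dy=-3->D
  (3,5):dx=+3,dy=+1->C; (4,5):dx=-3,dy=+4->D
Step 2: C = 5, D = 5, total pairs = 10.
Step 3: tau = (C - D)/(n(n-1)/2) = (5 - 5)/10 = 0.000000.
Step 4: Exact two-sided p-value (enumerate n! = 120 permutations of y under H0): p = 1.000000.
Step 5: alpha = 0.05. fail to reject H0.

tau_b = 0.0000 (C=5, D=5), p = 1.000000, fail to reject H0.


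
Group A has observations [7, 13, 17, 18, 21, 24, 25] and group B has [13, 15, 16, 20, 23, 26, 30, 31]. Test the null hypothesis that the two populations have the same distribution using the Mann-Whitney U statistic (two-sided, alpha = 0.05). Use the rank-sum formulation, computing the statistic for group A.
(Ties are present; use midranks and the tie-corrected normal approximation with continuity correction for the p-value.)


Step 1: Combine and sort all 15 observations; assign midranks.
sorted (value, group): (7,X), (13,X), (13,Y), (15,Y), (16,Y), (17,X), (18,X), (20,Y), (21,X), (23,Y), (24,X), (25,X), (26,Y), (30,Y), (31,Y)
ranks: 7->1, 13->2.5, 13->2.5, 15->4, 16->5, 17->6, 18->7, 20->8, 21->9, 23->10, 24->11, 25->12, 26->13, 30->14, 31->15
Step 2: Rank sum for X: R1 = 1 + 2.5 + 6 + 7 + 9 + 11 + 12 = 48.5.
Step 3: U_X = R1 - n1(n1+1)/2 = 48.5 - 7*8/2 = 48.5 - 28 = 20.5.
       U_Y = n1*n2 - U_X = 56 - 20.5 = 35.5.
Step 4: Ties are present, so use the tie-corrected normal approximation (with continuity correction) for the p-value.
Step 5: p-value = 0.417471; compare to alpha = 0.05. fail to reject H0.

U_X = 20.5, p = 0.417471, fail to reject H0 at alpha = 0.05.


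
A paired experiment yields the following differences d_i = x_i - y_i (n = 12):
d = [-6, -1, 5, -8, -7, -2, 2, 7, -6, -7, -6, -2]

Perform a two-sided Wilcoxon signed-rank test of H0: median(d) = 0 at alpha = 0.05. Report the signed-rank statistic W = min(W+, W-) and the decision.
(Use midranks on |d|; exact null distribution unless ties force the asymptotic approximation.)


Step 1: Drop any zero differences (none here) and take |d_i|.
|d| = [6, 1, 5, 8, 7, 2, 2, 7, 6, 7, 6, 2]
Step 2: Midrank |d_i| (ties get averaged ranks).
ranks: |6|->7, |1|->1, |5|->5, |8|->12, |7|->10, |2|->3, |2|->3, |7|->10, |6|->7, |7|->10, |6|->7, |2|->3
Step 3: Attach original signs; sum ranks with positive sign and with negative sign.
W+ = 5 + 3 + 10 = 18
W- = 7 + 1 + 12 + 10 + 3 + 7 + 10 + 7 + 3 = 60
(Check: W+ + W- = 78 should equal n(n+1)/2 = 78.)
Step 4: Test statistic W = min(W+, W-) = 18.
Step 5: Ties in |d|, so use the tie-corrected normal approximation.
        E[W] = n(n+1)/4 = 12*13/4 = 39.
        Tie groups: |d|=2 (t=3), |d|=6 (t=3), |d|=7 (t=3); sum(t^3 - t) = 72.
        Var[W] = n(n+1)(2n+1)/24 - sum(t^3-t)/48 = 3900/24 - 72/48 = 161.
        z = (W - E[W]) / sqrt(Var[W]) = (18 - 39) / 12.6886 = -1.6550.
        Two-sided p = 2*Phi(z) = 0.097918.
Step 6: alpha = 0.05. fail to reject H0.

W+ = 18, W- = 60, W = min = 18, p = 0.097918, fail to reject H0.


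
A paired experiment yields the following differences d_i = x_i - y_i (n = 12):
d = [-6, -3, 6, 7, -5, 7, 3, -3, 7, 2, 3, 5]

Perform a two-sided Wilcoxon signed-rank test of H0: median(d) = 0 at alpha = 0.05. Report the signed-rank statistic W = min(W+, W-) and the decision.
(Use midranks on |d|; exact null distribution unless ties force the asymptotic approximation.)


Step 1: Drop any zero differences (none here) and take |d_i|.
|d| = [6, 3, 6, 7, 5, 7, 3, 3, 7, 2, 3, 5]
Step 2: Midrank |d_i| (ties get averaged ranks).
ranks: |6|->8.5, |3|->3.5, |6|->8.5, |7|->11, |5|->6.5, |7|->11, |3|->3.5, |3|->3.5, |7|->11, |2|->1, |3|->3.5, |5|->6.5
Step 3: Attach original signs; sum ranks with positive sign and with negative sign.
W+ = 8.5 + 11 + 11 + 3.5 + 11 + 1 + 3.5 + 6.5 = 56
W- = 8.5 + 3.5 + 6.5 + 3.5 = 22
(Check: W+ + W- = 78 should equal n(n+1)/2 = 78.)
Step 4: Test statistic W = min(W+, W-) = 22.
Step 5: Ties in |d|, so use the tie-corrected normal approximation.
        E[W] = n(n+1)/4 = 12*13/4 = 39.
        Tie groups: |d|=3 (t=4), |d|=5 (t=2), |d|=6 (t=2), |d|=7 (t=3); sum(t^3 - t) = 96.
        Var[W] = n(n+1)(2n+1)/24 - sum(t^3-t)/48 = 3900/24 - 96/48 = 160.5.
        z = (W - E[W]) / sqrt(Var[W]) = (22 - 39) / 12.6689 = -1.3419.
        Two-sided p = 2*Phi(z) = 0.179637.
Step 6: alpha = 0.05. fail to reject H0.

W+ = 56, W- = 22, W = min = 22, p = 0.179637, fail to reject H0.


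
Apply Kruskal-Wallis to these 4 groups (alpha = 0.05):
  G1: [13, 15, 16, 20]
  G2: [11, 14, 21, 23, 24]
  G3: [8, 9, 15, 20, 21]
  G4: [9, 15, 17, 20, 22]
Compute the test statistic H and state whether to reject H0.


Step 1: Combine all N = 19 observations and assign midranks.
sorted (value, group, rank): (8,G3,1), (9,G3,2.5), (9,G4,2.5), (11,G2,4), (13,G1,5), (14,G2,6), (15,G1,8), (15,G3,8), (15,G4,8), (16,G1,10), (17,G4,11), (20,G1,13), (20,G3,13), (20,G4,13), (21,G2,15.5), (21,G3,15.5), (22,G4,17), (23,G2,18), (24,G2,19)
Step 2: Sum ranks within each group.
R_1 = 36 (n_1 = 4)
R_2 = 62.5 (n_2 = 5)
R_3 = 40 (n_3 = 5)
R_4 = 51.5 (n_4 = 5)
Step 3: H = 12/(N(N+1)) * sum(R_i^2/n_i) - 3(N+1)
     = 12/(19*20) * (36^2/4 + 62.5^2/5 + 40^2/5 + 51.5^2/5) - 3*20
     = 0.031579 * 1955.7 - 60
     = 1.758947.
Step 4: Ties present; correction factor C = 1 - 60/(19^3 - 19) = 0.991228. Corrected H = 1.758947 / 0.991228 = 1.774513.
Step 5: Under H0, H ~ chi^2(3); p-value = 0.620497.
Step 6: alpha = 0.05. fail to reject H0.

H = 1.7745, df = 3, p = 0.620497, fail to reject H0.
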